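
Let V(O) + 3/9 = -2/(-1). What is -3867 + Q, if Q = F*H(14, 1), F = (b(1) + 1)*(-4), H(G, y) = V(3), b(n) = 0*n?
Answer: -11621/3 ≈ -3873.7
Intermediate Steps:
V(O) = 5/3 (V(O) = -⅓ - 2/(-1) = -⅓ - 2*(-1) = -⅓ + 2 = 5/3)
b(n) = 0
H(G, y) = 5/3
F = -4 (F = (0 + 1)*(-4) = 1*(-4) = -4)
Q = -20/3 (Q = -4*5/3 = -20/3 ≈ -6.6667)
-3867 + Q = -3867 - 20/3 = -11621/3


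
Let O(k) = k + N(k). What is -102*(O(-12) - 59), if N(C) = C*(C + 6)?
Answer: -102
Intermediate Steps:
N(C) = C*(6 + C)
O(k) = k + k*(6 + k)
-102*(O(-12) - 59) = -102*(-12*(7 - 12) - 59) = -102*(-12*(-5) - 59) = -102*(60 - 59) = -102*1 = -102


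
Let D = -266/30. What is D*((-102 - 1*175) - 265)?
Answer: 72086/15 ≈ 4805.7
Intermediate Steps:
D = -133/15 (D = -266*1/30 = -133/15 ≈ -8.8667)
D*((-102 - 1*175) - 265) = -133*((-102 - 1*175) - 265)/15 = -133*((-102 - 175) - 265)/15 = -133*(-277 - 265)/15 = -133/15*(-542) = 72086/15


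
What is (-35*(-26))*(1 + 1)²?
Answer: 3640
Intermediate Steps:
(-35*(-26))*(1 + 1)² = 910*2² = 910*4 = 3640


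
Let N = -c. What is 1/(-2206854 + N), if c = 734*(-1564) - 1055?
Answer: -1/1057823 ≈ -9.4534e-7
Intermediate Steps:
c = -1149031 (c = -1147976 - 1055 = -1149031)
N = 1149031 (N = -1*(-1149031) = 1149031)
1/(-2206854 + N) = 1/(-2206854 + 1149031) = 1/(-1057823) = -1/1057823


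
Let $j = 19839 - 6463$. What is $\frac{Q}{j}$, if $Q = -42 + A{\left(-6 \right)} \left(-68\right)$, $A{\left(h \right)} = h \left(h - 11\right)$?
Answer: $- \frac{3489}{6688} \approx -0.52168$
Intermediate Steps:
$j = 13376$
$A{\left(h \right)} = h \left(-11 + h\right)$
$Q = -6978$ ($Q = -42 + - 6 \left(-11 - 6\right) \left(-68\right) = -42 + \left(-6\right) \left(-17\right) \left(-68\right) = -42 + 102 \left(-68\right) = -42 - 6936 = -6978$)
$\frac{Q}{j} = - \frac{6978}{13376} = \left(-6978\right) \frac{1}{13376} = - \frac{3489}{6688}$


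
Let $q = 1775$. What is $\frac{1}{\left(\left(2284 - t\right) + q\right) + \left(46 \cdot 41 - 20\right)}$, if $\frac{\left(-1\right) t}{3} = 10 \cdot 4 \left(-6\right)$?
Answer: $\frac{1}{5205} \approx 0.00019212$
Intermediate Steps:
$t = 720$ ($t = - 3 \cdot 10 \cdot 4 \left(-6\right) = - 3 \cdot 40 \left(-6\right) = \left(-3\right) \left(-240\right) = 720$)
$\frac{1}{\left(\left(2284 - t\right) + q\right) + \left(46 \cdot 41 - 20\right)} = \frac{1}{\left(\left(2284 - 720\right) + 1775\right) + \left(46 \cdot 41 - 20\right)} = \frac{1}{\left(\left(2284 - 720\right) + 1775\right) + \left(1886 - 20\right)} = \frac{1}{\left(1564 + 1775\right) + 1866} = \frac{1}{3339 + 1866} = \frac{1}{5205}$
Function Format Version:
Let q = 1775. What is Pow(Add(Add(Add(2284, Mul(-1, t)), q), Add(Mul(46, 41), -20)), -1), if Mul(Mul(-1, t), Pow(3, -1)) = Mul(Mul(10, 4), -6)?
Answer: Rational(1, 5205) ≈ 0.00019212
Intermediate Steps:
t = 720 (t = Mul(-3, Mul(Mul(10, 4), -6)) = Mul(-3, Mul(40, -6)) = Mul(-3, -240) = 720)
Pow(Add(Add(Add(2284, Mul(-1, t)), q), Add(Mul(46, 41), -20)), -1) = Pow(Add(Add(Add(2284, Mul(-1, 720)), 1775), Add(Mul(46, 41), -20)), -1) = Pow(Add(Add(Add(2284, -720), 1775), Add(1886, -20)), -1) = Pow(Add(Add(1564, 1775), 1866), -1) = Pow(Add(3339, 1866), -1) = Pow(5205, -1) = Rational(1, 5205)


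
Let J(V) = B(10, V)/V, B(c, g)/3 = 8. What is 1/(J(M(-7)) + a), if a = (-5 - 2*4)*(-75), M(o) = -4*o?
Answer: 7/6831 ≈ 0.0010247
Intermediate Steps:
B(c, g) = 24 (B(c, g) = 3*8 = 24)
J(V) = 24/V
a = 975 (a = (-5 - 8)*(-75) = -13*(-75) = 975)
1/(J(M(-7)) + a) = 1/(24/((-4*(-7))) + 975) = 1/(24/28 + 975) = 1/(24*(1/28) + 975) = 1/(6/7 + 975) = 1/(6831/7) = 7/6831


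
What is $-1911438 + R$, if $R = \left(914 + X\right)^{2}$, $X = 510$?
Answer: $116338$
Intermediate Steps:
$R = 2027776$ ($R = \left(914 + 510\right)^{2} = 1424^{2} = 2027776$)
$-1911438 + R = -1911438 + 2027776 = 116338$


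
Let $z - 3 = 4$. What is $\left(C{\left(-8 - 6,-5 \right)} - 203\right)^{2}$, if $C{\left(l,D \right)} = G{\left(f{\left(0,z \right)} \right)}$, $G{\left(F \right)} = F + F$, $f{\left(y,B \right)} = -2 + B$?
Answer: $37249$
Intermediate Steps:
$z = 7$ ($z = 3 + 4 = 7$)
$G{\left(F \right)} = 2 F$
$C{\left(l,D \right)} = 10$ ($C{\left(l,D \right)} = 2 \left(-2 + 7\right) = 2 \cdot 5 = 10$)
$\left(C{\left(-8 - 6,-5 \right)} - 203\right)^{2} = \left(10 - 203\right)^{2} = \left(-193\right)^{2} = 37249$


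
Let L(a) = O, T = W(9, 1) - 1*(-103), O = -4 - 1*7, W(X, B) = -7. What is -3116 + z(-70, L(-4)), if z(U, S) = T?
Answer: -3020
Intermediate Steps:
O = -11 (O = -4 - 7 = -11)
T = 96 (T = -7 - 1*(-103) = -7 + 103 = 96)
L(a) = -11
z(U, S) = 96
-3116 + z(-70, L(-4)) = -3116 + 96 = -3020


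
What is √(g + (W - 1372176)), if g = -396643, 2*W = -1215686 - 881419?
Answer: I*√11269486/2 ≈ 1678.5*I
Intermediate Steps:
W = -2097105/2 (W = (-1215686 - 881419)/2 = (½)*(-2097105) = -2097105/2 ≈ -1.0486e+6)
√(g + (W - 1372176)) = √(-396643 + (-2097105/2 - 1372176)) = √(-396643 - 4841457/2) = √(-5634743/2) = I*√11269486/2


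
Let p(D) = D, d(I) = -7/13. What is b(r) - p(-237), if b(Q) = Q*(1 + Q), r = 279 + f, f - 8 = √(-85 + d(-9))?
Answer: 1076497/13 + 1150*I*√3614/13 ≈ 82808.0 + 5318.0*I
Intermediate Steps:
d(I) = -7/13 (d(I) = -7*1/13 = -7/13)
f = 8 + 2*I*√3614/13 (f = 8 + √(-85 - 7/13) = 8 + √(-1112/13) = 8 + 2*I*√3614/13 ≈ 8.0 + 9.2487*I)
r = 287 + 2*I*√3614/13 (r = 279 + (8 + 2*I*√3614/13) = 287 + 2*I*√3614/13 ≈ 287.0 + 9.2487*I)
b(r) - p(-237) = (287 + 2*I*√3614/13)*(1 + (287 + 2*I*√3614/13)) - 1*(-237) = (287 + 2*I*√3614/13)*(288 + 2*I*√3614/13) + 237 = 237 + (287 + 2*I*√3614/13)*(288 + 2*I*√3614/13)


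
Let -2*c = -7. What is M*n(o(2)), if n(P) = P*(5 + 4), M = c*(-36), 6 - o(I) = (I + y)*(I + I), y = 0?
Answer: 2268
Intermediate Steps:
c = 7/2 (c = -1/2*(-7) = 7/2 ≈ 3.5000)
o(I) = 6 - 2*I**2 (o(I) = 6 - (I + 0)*(I + I) = 6 - I*2*I = 6 - 2*I**2)
M = -126 (M = (7/2)*(-36) = -126)
n(P) = 9*P (n(P) = P*9 = 9*P)
M*n(o(2)) = -1134*(6 - 2*2**2) = -1134*(6 - 2*4) = -1134*(6 - 8) = -1134*(-2) = -126*(-18) = 2268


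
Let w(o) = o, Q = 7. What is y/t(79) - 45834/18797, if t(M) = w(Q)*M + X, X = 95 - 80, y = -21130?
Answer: -211607161/5338348 ≈ -39.639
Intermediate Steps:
X = 15
t(M) = 15 + 7*M (t(M) = 7*M + 15 = 15 + 7*M)
y/t(79) - 45834/18797 = -21130/(15 + 7*79) - 45834/18797 = -21130/(15 + 553) - 45834*1/18797 = -21130/568 - 45834/18797 = -21130*1/568 - 45834/18797 = -10565/284 - 45834/18797 = -211607161/5338348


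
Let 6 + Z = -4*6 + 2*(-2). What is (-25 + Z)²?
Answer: 3481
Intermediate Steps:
Z = -34 (Z = -6 + (-4*6 + 2*(-2)) = -6 + (-24 - 4) = -6 - 28 = -34)
(-25 + Z)² = (-25 - 34)² = (-59)² = 3481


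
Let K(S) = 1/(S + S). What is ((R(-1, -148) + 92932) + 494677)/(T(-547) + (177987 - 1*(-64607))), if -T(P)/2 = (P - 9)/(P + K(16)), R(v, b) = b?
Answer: 10282329883/4246087198 ≈ 2.4216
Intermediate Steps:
K(S) = 1/(2*S)
T(P) = -2*(-9 + P)/(1/32 + P) (T(P) = -2*(P - 9)/(P + (1/2)/16) = -2*(-9 + P)/(P + (1/2)*(1/16)) = -2*(-9 + P)/(P + 1/32) = -2*(-9 + P)/(1/32 + P))
((R(-1, -148) + 92932) + 494677)/(T(-547) + (177987 - 1*(-64607))) = ((-148 + 92932) + 494677)/(64*(9 - 1*(-547))/(1 + 32*(-547)) + (177987 - 1*(-64607))) = (92784 + 494677)/(64*(9 + 547)/(1 - 17504) + (177987 + 64607)) = 587461/(64*556/(-17503) + 242594) = 587461/(64*(-1/17503)*556 + 242594) = 587461/(-35584/17503 + 242594) = 587461/(4246087198/17503) = 587461*(17503/4246087198) = 10282329883/4246087198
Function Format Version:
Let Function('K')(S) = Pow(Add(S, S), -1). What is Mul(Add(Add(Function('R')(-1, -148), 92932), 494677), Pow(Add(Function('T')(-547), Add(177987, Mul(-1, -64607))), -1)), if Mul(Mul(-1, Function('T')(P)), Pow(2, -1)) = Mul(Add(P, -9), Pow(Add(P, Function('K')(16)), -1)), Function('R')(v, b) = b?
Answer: Rational(10282329883, 4246087198) ≈ 2.4216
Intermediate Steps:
Function('K')(S) = Mul(Rational(1, 2), Pow(S, -1)) (Function('K')(S) = Pow(Mul(2, S), -1) = Mul(Rational(1, 2), Pow(S, -1)))
Function('T')(P) = Mul(-2, Pow(Add(Rational(1, 32), P), -1), Add(-9, P)) (Function('T')(P) = Mul(-2, Mul(Add(P, -9), Pow(Add(P, Mul(Rational(1, 2), Pow(16, -1))), -1))) = Mul(-2, Mul(Add(-9, P), Pow(Add(P, Mul(Rational(1, 2), Rational(1, 16))), -1))) = Mul(-2, Mul(Add(-9, P), Pow(Add(P, Rational(1, 32)), -1))) = Mul(-2, Mul(Add(-9, P), Pow(Add(Rational(1, 32), P), -1))) = Mul(-2, Mul(Pow(Add(Rational(1, 32), P), -1), Add(-9, P))) = Mul(-2, Pow(Add(Rational(1, 32), P), -1), Add(-9, P)))
Mul(Add(Add(Function('R')(-1, -148), 92932), 494677), Pow(Add(Function('T')(-547), Add(177987, Mul(-1, -64607))), -1)) = Mul(Add(Add(-148, 92932), 494677), Pow(Add(Mul(64, Pow(Add(1, Mul(32, -547)), -1), Add(9, Mul(-1, -547))), Add(177987, Mul(-1, -64607))), -1)) = Mul(Add(92784, 494677), Pow(Add(Mul(64, Pow(Add(1, -17504), -1), Add(9, 547)), Add(177987, 64607)), -1)) = Mul(587461, Pow(Add(Mul(64, Pow(-17503, -1), 556), 242594), -1)) = Mul(587461, Pow(Add(Mul(64, Rational(-1, 17503), 556), 242594), -1)) = Mul(587461, Pow(Add(Rational(-35584, 17503), 242594), -1)) = Mul(587461, Pow(Rational(4246087198, 17503), -1)) = Mul(587461, Rational(17503, 4246087198)) = Rational(10282329883, 4246087198)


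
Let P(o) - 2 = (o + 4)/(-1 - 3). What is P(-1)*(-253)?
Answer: -1265/4 ≈ -316.25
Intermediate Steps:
P(o) = 1 - o/4 (P(o) = 2 + (o + 4)/(-1 - 3) = 2 + (4 + o)/(-4) = 2 + (4 + o)*(-¼) = 2 + (-1 - o/4) = 1 - o/4)
P(-1)*(-253) = (1 - ¼*(-1))*(-253) = (1 + ¼)*(-253) = (5/4)*(-253) = -1265/4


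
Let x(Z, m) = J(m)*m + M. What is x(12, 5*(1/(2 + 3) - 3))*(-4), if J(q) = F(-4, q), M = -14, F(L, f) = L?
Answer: -168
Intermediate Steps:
J(q) = -4
x(Z, m) = -14 - 4*m (x(Z, m) = -4*m - 14 = -14 - 4*m)
x(12, 5*(1/(2 + 3) - 3))*(-4) = (-14 - 20*(1/(2 + 3) - 3))*(-4) = (-14 - 20*(1/5 - 3))*(-4) = (-14 - 20*(⅕ - 3))*(-4) = (-14 - 20*(-14)/5)*(-4) = (-14 - 4*(-14))*(-4) = (-14 + 56)*(-4) = 42*(-4) = -168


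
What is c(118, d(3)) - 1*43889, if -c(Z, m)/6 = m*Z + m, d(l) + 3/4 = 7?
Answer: -96703/2 ≈ -48352.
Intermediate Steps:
d(l) = 25/4 (d(l) = -¾ + 7 = 25/4)
c(Z, m) = -6*m - 6*Z*m (c(Z, m) = -6*(m*Z + m) = -6*(Z*m + m) = -6*(m + Z*m) = -6*m - 6*Z*m)
c(118, d(3)) - 1*43889 = -6*25/4*(1 + 118) - 1*43889 = -6*25/4*119 - 43889 = -8925/2 - 43889 = -96703/2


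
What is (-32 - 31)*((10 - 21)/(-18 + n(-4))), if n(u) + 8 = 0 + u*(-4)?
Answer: -693/10 ≈ -69.300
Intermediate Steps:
n(u) = -8 - 4*u (n(u) = -8 + (0 + u*(-4)) = -8 + (0 - 4*u) = -8 - 4*u)
(-32 - 31)*((10 - 21)/(-18 + n(-4))) = (-32 - 31)*((10 - 21)/(-18 + (-8 - 4*(-4)))) = -(-693)/(-18 + (-8 + 16)) = -(-693)/(-18 + 8) = -(-693)/(-10) = -(-693)*(-1)/10 = -63*11/10 = -693/10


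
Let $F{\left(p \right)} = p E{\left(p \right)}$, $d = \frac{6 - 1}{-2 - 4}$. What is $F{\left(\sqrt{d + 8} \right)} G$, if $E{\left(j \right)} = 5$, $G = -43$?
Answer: $- \frac{215 \sqrt{258}}{6} \approx -575.57$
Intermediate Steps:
$d = - \frac{5}{6}$ ($d = \frac{5}{-6} = 5 \left(- \frac{1}{6}\right) = - \frac{5}{6} \approx -0.83333$)
$F{\left(p \right)} = 5 p$ ($F{\left(p \right)} = p 5 = 5 p$)
$F{\left(\sqrt{d + 8} \right)} G = 5 \sqrt{- \frac{5}{6} + 8} \left(-43\right) = 5 \sqrt{\frac{43}{6}} \left(-43\right) = 5 \frac{\sqrt{258}}{6} \left(-43\right) = \frac{5 \sqrt{258}}{6} \left(-43\right) = - \frac{215 \sqrt{258}}{6}$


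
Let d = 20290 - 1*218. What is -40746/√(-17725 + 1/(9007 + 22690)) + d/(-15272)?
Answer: -2509/1909 + 20373*I*√4452076020707/140457331 ≈ -1.3143 + 306.05*I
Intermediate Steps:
d = 20072 (d = 20290 - 218 = 20072)
-40746/√(-17725 + 1/(9007 + 22690)) + d/(-15272) = -40746/√(-17725 + 1/(9007 + 22690)) + 20072/(-15272) = -40746/√(-17725 + 1/31697) + 20072*(-1/15272) = -40746/√(-17725 + 1/31697) - 2509/1909 = -40746*(-I*√4452076020707/280914662) - 2509/1909 = -(-20373)*I*√4452076020707/140457331 - 2509/1909 = 20373*I*√4452076020707/140457331 - 2509/1909 = -2509/1909 + 20373*I*√4452076020707/140457331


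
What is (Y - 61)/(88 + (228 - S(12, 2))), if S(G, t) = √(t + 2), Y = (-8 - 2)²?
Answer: 39/314 ≈ 0.12420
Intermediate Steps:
Y = 100 (Y = (-10)² = 100)
S(G, t) = √(2 + t)
(Y - 61)/(88 + (228 - S(12, 2))) = (100 - 61)/(88 + (228 - √(2 + 2))) = 39/(88 + (228 - √4)) = 39/(88 + (228 - 1*2)) = 39/(88 + (228 - 2)) = 39/(88 + 226) = 39/314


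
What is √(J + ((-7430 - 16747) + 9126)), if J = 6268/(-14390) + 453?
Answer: 44*I*√390357530/7195 ≈ 120.82*I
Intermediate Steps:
J = 3256201/7195 (J = 6268*(-1/14390) + 453 = -3134/7195 + 453 = 3256201/7195 ≈ 452.56)
√(J + ((-7430 - 16747) + 9126)) = √(3256201/7195 + ((-7430 - 16747) + 9126)) = √(3256201/7195 + (-24177 + 9126)) = √(3256201/7195 - 15051) = √(-105035744/7195) = 44*I*√390357530/7195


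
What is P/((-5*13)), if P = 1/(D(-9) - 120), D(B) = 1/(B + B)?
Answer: 18/140465 ≈ 0.00012815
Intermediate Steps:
D(B) = 1/(2*B)
P = -18/2161 (P = 1/((1/2)/(-9) - 120) = 1/((1/2)*(-1/9) - 120) = 1/(-1/18 - 120) = 1/(-2161/18) = -18/2161 ≈ -0.0083295)
P/((-5*13)) = -18/(2161*((-5*13))) = -18/2161/(-65) = -18/2161*(-1/65) = 18/140465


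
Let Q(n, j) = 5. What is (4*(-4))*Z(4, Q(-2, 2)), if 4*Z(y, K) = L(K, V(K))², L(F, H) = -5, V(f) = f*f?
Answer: -100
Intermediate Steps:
V(f) = f²
Z(y, K) = 25/4 (Z(y, K) = (¼)*(-5)² = (¼)*25 = 25/4)
(4*(-4))*Z(4, Q(-2, 2)) = (4*(-4))*(25/4) = -16*25/4 = -100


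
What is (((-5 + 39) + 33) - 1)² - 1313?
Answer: 3043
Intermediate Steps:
(((-5 + 39) + 33) - 1)² - 1313 = ((34 + 33) - 1)² - 1313 = (67 - 1)² - 1313 = 66² - 1313 = 4356 - 1313 = 3043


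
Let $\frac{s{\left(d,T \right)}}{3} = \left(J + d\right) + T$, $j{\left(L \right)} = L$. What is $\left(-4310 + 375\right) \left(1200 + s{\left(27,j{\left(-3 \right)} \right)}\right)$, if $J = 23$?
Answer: $-5276835$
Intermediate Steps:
$s{\left(d,T \right)} = 69 + 3 T + 3 d$ ($s{\left(d,T \right)} = 3 \left(\left(23 + d\right) + T\right) = 3 \left(23 + T + d\right) = 69 + 3 T + 3 d$)
$\left(-4310 + 375\right) \left(1200 + s{\left(27,j{\left(-3 \right)} \right)}\right) = \left(-4310 + 375\right) \left(1200 + \left(69 + 3 \left(-3\right) + 3 \cdot 27\right)\right) = - 3935 \left(1200 + \left(69 - 9 + 81\right)\right) = - 3935 \left(1200 + 141\right) = \left(-3935\right) 1341 = -5276835$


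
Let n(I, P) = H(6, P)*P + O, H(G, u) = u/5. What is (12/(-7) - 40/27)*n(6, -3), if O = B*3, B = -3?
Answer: 2416/105 ≈ 23.010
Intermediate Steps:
H(G, u) = u/5 (H(G, u) = u*(⅕) = u/5)
O = -9 (O = -3*3 = -9)
n(I, P) = -9 + P²/5 (n(I, P) = (P/5)*P - 9 = P²/5 - 9 = -9 + P²/5)
(12/(-7) - 40/27)*n(6, -3) = (12/(-7) - 40/27)*(-9 + (⅕)*(-3)²) = (12*(-⅐) - 40*1/27)*(-9 + (⅕)*9) = (-12/7 - 40/27)*(-9 + 9/5) = -604/189*(-36/5) = 2416/105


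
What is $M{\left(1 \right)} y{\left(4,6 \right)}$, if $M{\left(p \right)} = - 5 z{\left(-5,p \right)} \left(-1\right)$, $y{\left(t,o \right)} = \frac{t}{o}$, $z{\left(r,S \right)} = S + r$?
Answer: $- \frac{40}{3} \approx -13.333$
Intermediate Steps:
$M{\left(p \right)} = -25 + 5 p$ ($M{\left(p \right)} = - 5 \left(p - 5\right) \left(-1\right) = - 5 \left(-5 + p\right) \left(-1\right) = \left(25 - 5 p\right) \left(-1\right) = -25 + 5 p$)
$M{\left(1 \right)} y{\left(4,6 \right)} = \left(-25 + 5 \cdot 1\right) \frac{4}{6} = \left(-25 + 5\right) 4 \cdot \frac{1}{6} = \left(-20\right) \frac{2}{3} = - \frac{40}{3}$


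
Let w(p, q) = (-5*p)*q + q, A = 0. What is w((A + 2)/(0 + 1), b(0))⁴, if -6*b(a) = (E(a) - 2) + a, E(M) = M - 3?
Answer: 50625/16 ≈ 3164.1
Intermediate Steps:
E(M) = -3 + M
b(a) = ⅚ - a/3 (b(a) = -(((-3 + a) - 2) + a)/6 = -((-5 + a) + a)/6 = -(-5 + 2*a)/6 = ⅚ - a/3)
w(p, q) = q - 5*p*q (w(p, q) = -5*p*q + q = q - 5*p*q)
w((A + 2)/(0 + 1), b(0))⁴ = ((⅚ - ⅓*0)*(1 - 5*(0 + 2)/(0 + 1)))⁴ = ((⅚ + 0)*(1 - 10/1))⁴ = (5*(1 - 10)/6)⁴ = ((⅚)*(-9))⁴ = (-15/2)⁴ = 50625/16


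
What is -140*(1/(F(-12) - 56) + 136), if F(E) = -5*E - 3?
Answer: -19180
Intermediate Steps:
F(E) = -3 - 5*E
-140*(1/(F(-12) - 56) + 136) = -140*(1/((-3 - 5*(-12)) - 56) + 136) = -140*(1/((-3 + 60) - 56) + 136) = -140*(1/(57 - 56) + 136) = -140*(1/1 + 136) = -140*(1 + 136) = -140*137 = -19180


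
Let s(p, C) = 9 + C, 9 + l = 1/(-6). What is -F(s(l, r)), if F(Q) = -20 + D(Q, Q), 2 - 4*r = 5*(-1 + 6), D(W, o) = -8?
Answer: 28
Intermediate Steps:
l = -55/6 (l = -9 + 1/(-6) = -9 - ⅙ = -55/6 ≈ -9.1667)
r = -23/4 (r = ½ - 5*(-1 + 6)/4 = ½ - 5*5/4 = ½ - ¼*25 = ½ - 25/4 = -23/4 ≈ -5.7500)
F(Q) = -28 (F(Q) = -20 - 8 = -28)
-F(s(l, r)) = -1*(-28) = 28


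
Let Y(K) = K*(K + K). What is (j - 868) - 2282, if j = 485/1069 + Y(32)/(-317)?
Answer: -1069485517/338873 ≈ -3156.0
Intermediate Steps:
Y(K) = 2*K**2 (Y(K) = K*(2*K) = 2*K**2)
j = -2035567/338873 (j = 485/1069 + (2*32**2)/(-317) = 485*(1/1069) + (2*1024)*(-1/317) = 485/1069 + 2048*(-1/317) = 485/1069 - 2048/317 = -2035567/338873 ≈ -6.0069)
(j - 868) - 2282 = (-2035567/338873 - 868) - 2282 = -296177331/338873 - 2282 = -1069485517/338873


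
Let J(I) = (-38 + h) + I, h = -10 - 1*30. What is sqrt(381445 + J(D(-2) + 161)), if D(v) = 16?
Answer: 2*sqrt(95386) ≈ 617.69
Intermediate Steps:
h = -40 (h = -10 - 30 = -40)
J(I) = -78 + I (J(I) = (-38 - 40) + I = -78 + I)
sqrt(381445 + J(D(-2) + 161)) = sqrt(381445 + (-78 + (16 + 161))) = sqrt(381445 + (-78 + 177)) = sqrt(381445 + 99) = sqrt(381544) = 2*sqrt(95386)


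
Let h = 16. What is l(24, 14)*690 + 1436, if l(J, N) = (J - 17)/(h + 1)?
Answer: 29242/17 ≈ 1720.1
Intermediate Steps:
l(J, N) = -1 + J/17 (l(J, N) = (J - 17)/(16 + 1) = (-17 + J)/17 = (-17 + J)*(1/17) = -1 + J/17)
l(24, 14)*690 + 1436 = (-1 + (1/17)*24)*690 + 1436 = (-1 + 24/17)*690 + 1436 = (7/17)*690 + 1436 = 4830/17 + 1436 = 29242/17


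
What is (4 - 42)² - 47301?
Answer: -45857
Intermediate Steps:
(4 - 42)² - 47301 = (-38)² - 47301 = 1444 - 47301 = -45857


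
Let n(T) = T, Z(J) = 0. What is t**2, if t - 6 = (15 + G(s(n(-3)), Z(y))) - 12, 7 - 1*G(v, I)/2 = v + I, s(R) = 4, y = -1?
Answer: 225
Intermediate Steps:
G(v, I) = 14 - 2*I - 2*v (G(v, I) = 14 - 2*(v + I) = 14 - 2*(I + v) = 14 + (-2*I - 2*v) = 14 - 2*I - 2*v)
t = 15 (t = 6 + ((15 + (14 - 2*0 - 2*4)) - 12) = 6 + ((15 + (14 + 0 - 8)) - 12) = 6 + ((15 + 6) - 12) = 6 + (21 - 12) = 6 + 9 = 15)
t**2 = 15**2 = 225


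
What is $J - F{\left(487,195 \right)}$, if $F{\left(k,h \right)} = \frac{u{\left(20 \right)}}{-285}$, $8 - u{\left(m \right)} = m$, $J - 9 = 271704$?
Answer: $\frac{25812731}{95} \approx 2.7171 \cdot 10^{5}$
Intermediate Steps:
$J = 271713$ ($J = 9 + 271704 = 271713$)
$u{\left(m \right)} = 8 - m$
$F{\left(k,h \right)} = \frac{4}{95}$ ($F{\left(k,h \right)} = \frac{8 - 20}{-285} = \left(8 - 20\right) \left(- \frac{1}{285}\right) = \left(-12\right) \left(- \frac{1}{285}\right) = \frac{4}{95}$)
$J - F{\left(487,195 \right)} = 271713 - \frac{4}{95} = \frac{25812731}{95}$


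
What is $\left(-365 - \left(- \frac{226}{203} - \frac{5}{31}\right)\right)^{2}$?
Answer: $\frac{5239173077776}{39601849} \approx 1.323 \cdot 10^{5}$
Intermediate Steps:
$\left(-365 - \left(- \frac{226}{203} - \frac{5}{31}\right)\right)^{2} = \left(-365 - - \frac{8021}{6293}\right)^{2} = \left(-365 + \left(\frac{5}{31} + \frac{226}{203}\right)\right)^{2} = \left(-365 + \frac{8021}{6293}\right)^{2} = \left(- \frac{2288924}{6293}\right)^{2} = \frac{5239173077776}{39601849}$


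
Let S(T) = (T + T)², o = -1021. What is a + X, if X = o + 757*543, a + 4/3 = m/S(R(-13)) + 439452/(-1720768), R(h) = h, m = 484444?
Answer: 89586510699923/218107344 ≈ 4.1075e+5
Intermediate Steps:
S(T) = 4*T² (S(T) = (2*T)² = 4*T²)
a = 155956439603/218107344 (a = -4/3 + (484444/((4*(-13)²)) + 439452/(-1720768)) = -4/3 + (484444/((4*169)) + 439452*(-1/1720768)) = -4/3 + (484444/676 - 109863/430192) = -4/3 + (484444*(1/676) - 109863/430192) = -4/3 + (121111/169 - 109863/430192) = -4/3 + 52082416465/72702448 = 155956439603/218107344 ≈ 715.04)
X = 410030 (X = -1021 + 757*543 = -1021 + 411051 = 410030)
a + X = 155956439603/218107344 + 410030 = 89586510699923/218107344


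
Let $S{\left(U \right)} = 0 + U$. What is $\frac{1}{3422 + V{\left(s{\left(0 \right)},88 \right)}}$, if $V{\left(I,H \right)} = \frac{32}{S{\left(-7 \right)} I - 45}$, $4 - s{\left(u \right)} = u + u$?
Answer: $\frac{73}{249774} \approx 0.00029226$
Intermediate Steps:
$S{\left(U \right)} = U$
$s{\left(u \right)} = 4 - 2 u$ ($s{\left(u \right)} = 4 - \left(u + u\right) = 4 - 2 u$)
$V{\left(I,H \right)} = \frac{32}{-45 - 7 I}$ ($V{\left(I,H \right)} = \frac{32}{- 7 I - 45} = \frac{32}{-45 - 7 I}$)
$\frac{1}{3422 + V{\left(s{\left(0 \right)},88 \right)}} = \frac{1}{3422 + \frac{32}{-45 - 7 \left(4 - 0\right)}} = \frac{1}{3422 + \frac{32}{-45 - 7 \left(4 + 0\right)}} = \frac{1}{3422 + \frac{32}{-45 - 28}} = \frac{1}{3422 + \frac{32}{-73}} = \frac{1}{3422 + 32 \left(- \frac{1}{73}\right)} = \frac{1}{3422 - \frac{32}{73}} = \frac{1}{\frac{249774}{73}} = \frac{73}{249774}$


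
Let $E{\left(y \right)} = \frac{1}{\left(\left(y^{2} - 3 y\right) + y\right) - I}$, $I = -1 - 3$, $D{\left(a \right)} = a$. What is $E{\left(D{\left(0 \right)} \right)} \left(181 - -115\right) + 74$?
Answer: $148$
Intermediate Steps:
$I = -4$
$E{\left(y \right)} = \frac{1}{4 + y^{2} - 2 y}$ ($E{\left(y \right)} = \frac{1}{\left(\left(y^{2} - 3 y\right) + y\right) - -4} = \frac{1}{\left(y^{2} - 2 y\right) + 4} = \frac{1}{4 + y^{2} - 2 y}$)
$E{\left(D{\left(0 \right)} \right)} \left(181 - -115\right) + 74 = \frac{181 - -115}{4 + 0^{2} - 0} + 74 = \frac{181 + 115}{4 + 0 + 0} + 74 = \frac{1}{4} \cdot 296 + 74 = 74 + 74 = 148$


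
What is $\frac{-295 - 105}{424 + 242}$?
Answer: $- \frac{200}{333} \approx -0.6006$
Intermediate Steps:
$\frac{-295 - 105}{424 + 242} = - \frac{400}{666} = \left(-400\right) \frac{1}{666} = - \frac{200}{333}$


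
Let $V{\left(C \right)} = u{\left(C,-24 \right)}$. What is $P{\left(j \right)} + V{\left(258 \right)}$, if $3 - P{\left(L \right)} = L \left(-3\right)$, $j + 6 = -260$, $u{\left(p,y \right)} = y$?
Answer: $-819$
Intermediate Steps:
$V{\left(C \right)} = -24$
$j = -266$ ($j = -6 - 260 = -266$)
$P{\left(L \right)} = 3 + 3 L$ ($P{\left(L \right)} = 3 - L \left(-3\right) = 3 - - 3 L = 3 + 3 L$)
$P{\left(j \right)} + V{\left(258 \right)} = \left(3 + 3 \left(-266\right)\right) - 24 = \left(3 - 798\right) - 24 = -795 - 24 = -819$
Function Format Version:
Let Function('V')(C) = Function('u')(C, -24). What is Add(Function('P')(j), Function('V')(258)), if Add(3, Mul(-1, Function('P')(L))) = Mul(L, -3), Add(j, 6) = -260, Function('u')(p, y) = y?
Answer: -819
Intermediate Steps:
Function('V')(C) = -24
j = -266 (j = Add(-6, -260) = -266)
Function('P')(L) = Add(3, Mul(3, L)) (Function('P')(L) = Add(3, Mul(-1, Mul(L, -3))) = Add(3, Mul(-1, Mul(-3, L))) = Add(3, Mul(3, L)))
Add(Function('P')(j), Function('V')(258)) = Add(Add(3, Mul(3, -266)), -24) = Add(Add(3, -798), -24) = Add(-795, -24) = -819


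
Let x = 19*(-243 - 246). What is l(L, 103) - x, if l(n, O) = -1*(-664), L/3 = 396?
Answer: 9955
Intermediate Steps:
L = 1188 (L = 3*396 = 1188)
l(n, O) = 664
x = -9291 (x = 19*(-489) = -9291)
l(L, 103) - x = 664 - 1*(-9291) = 664 + 9291 = 9955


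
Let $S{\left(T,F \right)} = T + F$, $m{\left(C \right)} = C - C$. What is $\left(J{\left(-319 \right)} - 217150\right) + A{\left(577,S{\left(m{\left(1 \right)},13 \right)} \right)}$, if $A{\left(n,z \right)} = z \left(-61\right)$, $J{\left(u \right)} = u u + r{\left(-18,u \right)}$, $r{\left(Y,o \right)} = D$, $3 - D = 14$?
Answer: $-116193$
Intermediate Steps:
$D = -11$ ($D = 3 - 14 = -11$)
$m{\left(C \right)} = 0$
$r{\left(Y,o \right)} = -11$
$S{\left(T,F \right)} = F + T$
$J{\left(u \right)} = -11 + u^{2}$ ($J{\left(u \right)} = u u - 11 = u^{2} - 11 = -11 + u^{2}$)
$A{\left(n,z \right)} = - 61 z$
$\left(J{\left(-319 \right)} - 217150\right) + A{\left(577,S{\left(m{\left(1 \right)},13 \right)} \right)} = \left(\left(-11 + \left(-319\right)^{2}\right) - 217150\right) - 61 \left(13 + 0\right) = \left(\left(-11 + 101761\right) - 217150\right) - 793 = \left(101750 - 217150\right) - 793 = -115400 - 793 = -116193$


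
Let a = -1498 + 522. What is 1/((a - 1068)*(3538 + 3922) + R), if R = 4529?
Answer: -1/15243711 ≈ -6.5601e-8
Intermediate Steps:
a = -976
1/((a - 1068)*(3538 + 3922) + R) = 1/((-976 - 1068)*(3538 + 3922) + 4529) = 1/(-2044*7460 + 4529) = 1/(-15248240 + 4529) = 1/(-15243711) = -1/15243711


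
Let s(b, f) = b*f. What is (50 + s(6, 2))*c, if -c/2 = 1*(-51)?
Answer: 6324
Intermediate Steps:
c = 102 (c = -2*(-51) = 102)
(50 + s(6, 2))*c = (50 + 6*2)*102 = (50 + 12)*102 = 62*102 = 6324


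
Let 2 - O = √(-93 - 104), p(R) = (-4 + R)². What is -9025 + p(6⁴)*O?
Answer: 3329503 - 1669264*I*√197 ≈ 3.3295e+6 - 2.3429e+7*I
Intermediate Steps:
O = 2 - I*√197 (O = 2 - √(-93 - 104) = 2 - √(-197) = 2 - I*√197 ≈ 2.0 - 14.036*I)
-9025 + p(6⁴)*O = -9025 + (-4 + 6⁴)²*(2 - I*√197) = -9025 + (-4 + 1296)²*(2 - I*√197) = -9025 + 1292²*(2 - I*√197) = -9025 + 1669264*(2 - I*√197) = -9025 + (3338528 - 1669264*I*√197) = 3329503 - 1669264*I*√197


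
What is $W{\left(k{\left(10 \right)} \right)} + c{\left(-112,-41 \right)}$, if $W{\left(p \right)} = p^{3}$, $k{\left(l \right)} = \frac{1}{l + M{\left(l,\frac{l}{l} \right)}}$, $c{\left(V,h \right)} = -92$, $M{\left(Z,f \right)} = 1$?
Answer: $- \frac{122451}{1331} \approx -91.999$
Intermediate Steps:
$k{\left(l \right)} = \frac{1}{1 + l}$ ($k{\left(l \right)} = \frac{1}{l + 1} = \frac{1}{1 + l}$)
$W{\left(k{\left(10 \right)} \right)} + c{\left(-112,-41 \right)} = \left(\frac{1}{1 + 10}\right)^{3} - 92 = \left(\frac{1}{11}\right)^{3} - 92 = \frac{1}{1331} - 92 = - \frac{122451}{1331}$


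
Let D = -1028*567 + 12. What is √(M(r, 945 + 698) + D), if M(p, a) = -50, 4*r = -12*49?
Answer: I*√582914 ≈ 763.49*I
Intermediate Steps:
r = -147 (r = (-12*49)/4 = (¼)*(-588) = -147)
D = -582864 (D = -582876 + 12 = -582864)
√(M(r, 945 + 698) + D) = √(-50 - 582864) = √(-582914) = I*√582914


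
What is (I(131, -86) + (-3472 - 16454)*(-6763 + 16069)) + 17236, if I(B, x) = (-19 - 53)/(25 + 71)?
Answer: -741656483/4 ≈ -1.8541e+8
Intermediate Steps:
I(B, x) = -¾ (I(B, x) = -72/96 = -72*1/96 = -¾)
(I(131, -86) + (-3472 - 16454)*(-6763 + 16069)) + 17236 = (-¾ + (-3472 - 16454)*(-6763 + 16069)) + 17236 = (-¾ - 19926*9306) + 17236 = (-¾ - 185431356) + 17236 = -741725427/4 + 17236 = -741656483/4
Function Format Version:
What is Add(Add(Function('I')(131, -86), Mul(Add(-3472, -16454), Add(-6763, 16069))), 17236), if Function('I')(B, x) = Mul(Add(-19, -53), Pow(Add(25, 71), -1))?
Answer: Rational(-741656483, 4) ≈ -1.8541e+8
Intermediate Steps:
Function('I')(B, x) = Rational(-3, 4) (Function('I')(B, x) = Mul(-72, Pow(96, -1)) = Mul(-72, Rational(1, 96)) = Rational(-3, 4))
Add(Add(Function('I')(131, -86), Mul(Add(-3472, -16454), Add(-6763, 16069))), 17236) = Add(Add(Rational(-3, 4), Mul(Add(-3472, -16454), Add(-6763, 16069))), 17236) = Add(Add(Rational(-3, 4), Mul(-19926, 9306)), 17236) = Add(Add(Rational(-3, 4), -185431356), 17236) = Add(Rational(-741725427, 4), 17236) = Rational(-741656483, 4)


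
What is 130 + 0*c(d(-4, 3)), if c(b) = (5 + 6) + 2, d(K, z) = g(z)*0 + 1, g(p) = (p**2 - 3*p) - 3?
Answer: 130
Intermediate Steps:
g(p) = -3 + p**2 - 3*p
d(K, z) = 1 (d(K, z) = (-3 + z**2 - 3*z)*0 + 1 = 0 + 1 = 1)
c(b) = 13 (c(b) = 11 + 2 = 13)
130 + 0*c(d(-4, 3)) = 130 + 0*13 = 130 + 0 = 130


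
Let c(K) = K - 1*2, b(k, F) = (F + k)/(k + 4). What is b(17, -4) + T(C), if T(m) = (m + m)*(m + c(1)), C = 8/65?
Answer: 35773/88725 ≈ 0.40319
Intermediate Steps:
b(k, F) = (F + k)/(4 + k)
c(K) = -2 + K (c(K) = K - 2 = -2 + K)
C = 8/65 (C = 8*(1/65) = 8/65 ≈ 0.12308)
T(m) = 2*m*(-1 + m) (T(m) = (m + m)*(m + (-2 + 1)) = (2*m)*(m - 1) = (2*m)*(-1 + m) = 2*m*(-1 + m))
b(17, -4) + T(C) = (-4 + 17)/(4 + 17) + 2*(8/65)*(-1 + 8/65) = 13/21 + 2*(8/65)*(-57/65) = (1/21)*13 - 912/4225 = 13/21 - 912/4225 = 35773/88725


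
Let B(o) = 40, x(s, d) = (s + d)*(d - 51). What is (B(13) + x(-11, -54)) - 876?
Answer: 5989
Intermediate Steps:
x(s, d) = (-51 + d)*(d + s) (x(s, d) = (d + s)*(-51 + d) = (-51 + d)*(d + s))
(B(13) + x(-11, -54)) - 876 = (40 + ((-54)² - 51*(-54) - 51*(-11) - 54*(-11))) - 876 = (40 + (2916 + 2754 + 561 + 594)) - 876 = (40 + 6825) - 876 = 6865 - 876 = 5989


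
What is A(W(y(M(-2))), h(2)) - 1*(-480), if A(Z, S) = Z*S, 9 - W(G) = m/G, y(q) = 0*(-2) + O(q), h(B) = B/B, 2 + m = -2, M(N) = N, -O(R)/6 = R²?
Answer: 2933/6 ≈ 488.83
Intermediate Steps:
O(R) = -6*R²
m = -4 (m = -2 - 2 = -4)
h(B) = 1
y(q) = -6*q² (y(q) = 0*(-2) - 6*q² = 0 - 6*q² = -6*q²)
W(G) = 9 + 4/G (W(G) = 9 - (-4)/G = 9 + 4/G)
A(Z, S) = S*Z
A(W(y(M(-2))), h(2)) - 1*(-480) = 1*(9 + 4/((-6*(-2)²))) - 1*(-480) = 1*(9 + 4/((-6*4))) + 480 = 1*(9 + 4/(-24)) + 480 = 1*(9 + 4*(-1/24)) + 480 = 1*(9 - ⅙) + 480 = 1*(53/6) + 480 = 53/6 + 480 = 2933/6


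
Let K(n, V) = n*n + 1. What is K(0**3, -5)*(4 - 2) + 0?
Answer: 2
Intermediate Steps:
K(n, V) = 1 + n**2 (K(n, V) = n**2 + 1 = 1 + n**2)
K(0**3, -5)*(4 - 2) + 0 = (1 + (0**3)**2)*(4 - 2) + 0 = (1 + 0**2)*2 + 0 = (1 + 0)*2 + 0 = 1*2 + 0 = 2 + 0 = 2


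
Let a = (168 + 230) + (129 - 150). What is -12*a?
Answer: -4524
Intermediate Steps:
a = 377 (a = 398 - 21 = 377)
-12*a = -12*377 = -4524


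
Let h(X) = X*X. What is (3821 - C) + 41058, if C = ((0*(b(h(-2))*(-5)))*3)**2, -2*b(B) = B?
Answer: 44879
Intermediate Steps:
h(X) = X**2
b(B) = -B/2
C = 0 (C = ((0*(-1/2*(-2)**2*(-5)))*3)**2 = ((0*(-1/2*4*(-5)))*3)**2 = ((0*(-2*(-5)))*3)**2 = ((0*10)*3)**2 = (0*3)**2 = 0**2 = 0)
(3821 - C) + 41058 = (3821 - 1*0) + 41058 = (3821 + 0) + 41058 = 3821 + 41058 = 44879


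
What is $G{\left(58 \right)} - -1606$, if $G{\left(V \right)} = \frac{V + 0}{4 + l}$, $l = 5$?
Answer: $\frac{14512}{9} \approx 1612.4$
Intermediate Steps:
$G{\left(V \right)} = \frac{V}{9}$ ($G{\left(V \right)} = \frac{V + 0}{4 + 5} = \frac{V}{9}$)
$G{\left(58 \right)} - -1606 = \frac{1}{9} \cdot 58 - -1606 = \frac{58}{9} + 1606 = \frac{14512}{9}$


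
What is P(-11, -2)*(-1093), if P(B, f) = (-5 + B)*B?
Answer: -192368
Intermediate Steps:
P(B, f) = B*(-5 + B)
P(-11, -2)*(-1093) = -11*(-5 - 11)*(-1093) = -11*(-16)*(-1093) = 176*(-1093) = -192368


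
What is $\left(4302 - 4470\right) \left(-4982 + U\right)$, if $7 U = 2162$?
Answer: $785088$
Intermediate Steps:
$U = \frac{2162}{7}$ ($U = \frac{1}{7} \cdot 2162 = \frac{2162}{7} \approx 308.86$)
$\left(4302 - 4470\right) \left(-4982 + U\right) = \left(4302 - 4470\right) \left(-4982 + \frac{2162}{7}\right) = \left(-168\right) \left(- \frac{32712}{7}\right) = 785088$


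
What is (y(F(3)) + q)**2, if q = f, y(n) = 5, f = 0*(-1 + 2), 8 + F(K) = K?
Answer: 25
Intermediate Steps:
F(K) = -8 + K
f = 0 (f = 0*1 = 0)
q = 0
(y(F(3)) + q)**2 = (5 + 0)**2 = 5**2 = 25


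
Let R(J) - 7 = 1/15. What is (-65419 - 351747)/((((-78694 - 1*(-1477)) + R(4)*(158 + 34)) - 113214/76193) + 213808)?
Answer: -158925645190/52552717557 ≈ -3.0241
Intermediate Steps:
R(J) = 106/15 (R(J) = 7 + 1/15 = 106/15)
(-65419 - 351747)/((((-78694 - 1*(-1477)) + R(4)*(158 + 34)) - 113214/76193) + 213808) = (-65419 - 351747)/((((-78694 - 1*(-1477)) + 106*(158 + 34)/15) - 113214/76193) + 213808) = -417166/((((-78694 + 1477) + (106/15)*192) - 113214*1/76193) + 213808) = -417166/(((-77217 + 6784/5) - 113214/76193) + 213808) = -417166/((-379301/5 - 113214/76193) + 213808) = -417166/(-28900647163/380965 + 213808) = -417166/52552717557/380965 = -417166*380965/52552717557 = -158925645190/52552717557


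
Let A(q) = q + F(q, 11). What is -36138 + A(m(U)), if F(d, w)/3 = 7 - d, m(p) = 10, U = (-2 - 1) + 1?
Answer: -36137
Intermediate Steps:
U = -2 (U = -3 + 1 = -2)
F(d, w) = 21 - 3*d (F(d, w) = 3*(7 - d) = 21 - 3*d)
A(q) = 21 - 2*q (A(q) = q + (21 - 3*q) = 21 - 2*q)
-36138 + A(m(U)) = -36138 + (21 - 2*10) = -36138 + (21 - 20) = -36138 + 1 = -36137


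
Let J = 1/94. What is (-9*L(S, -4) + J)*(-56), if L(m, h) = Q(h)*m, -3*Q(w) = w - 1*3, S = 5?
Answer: 276332/47 ≈ 5879.4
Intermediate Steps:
Q(w) = 1 - w/3 (Q(w) = -(w - 1*3)/3 = -(w - 3)/3 = -(-3 + w)/3 = 1 - w/3)
J = 1/94 ≈ 0.010638
L(m, h) = m*(1 - h/3) (L(m, h) = (1 - h/3)*m = m*(1 - h/3))
(-9*L(S, -4) + J)*(-56) = (-3*5*(3 - 1*(-4)) + 1/94)*(-56) = (-3*5*(3 + 4) + 1/94)*(-56) = (-3*5*7 + 1/94)*(-56) = (-9*35/3 + 1/94)*(-56) = (-105 + 1/94)*(-56) = -9869/94*(-56) = 276332/47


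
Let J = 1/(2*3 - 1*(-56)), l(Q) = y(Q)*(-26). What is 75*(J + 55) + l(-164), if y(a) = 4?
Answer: 249377/62 ≈ 4022.2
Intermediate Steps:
l(Q) = -104 (l(Q) = 4*(-26) = -104)
J = 1/62 (J = 1/(6 + 56) = 1/62 ≈ 0.016129)
75*(J + 55) + l(-164) = 75*(1/62 + 55) - 104 = 75*(3411/62) - 104 = 255825/62 - 104 = 249377/62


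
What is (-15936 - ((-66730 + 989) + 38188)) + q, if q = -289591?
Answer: -277974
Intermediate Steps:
(-15936 - ((-66730 + 989) + 38188)) + q = (-15936 - ((-66730 + 989) + 38188)) - 289591 = (-15936 - (-65741 + 38188)) - 289591 = (-15936 - 1*(-27553)) - 289591 = (-15936 + 27553) - 289591 = 11617 - 289591 = -277974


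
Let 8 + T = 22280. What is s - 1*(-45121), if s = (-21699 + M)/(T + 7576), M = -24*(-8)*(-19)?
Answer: 192392323/4264 ≈ 45120.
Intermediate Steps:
T = 22272 (T = -8 + 22280 = 22272)
M = -3648 (M = 192*(-19) = -3648)
s = -3621/4264 (s = (-21699 - 3648)/(22272 + 7576) = -25347/29848 = -25347*1/29848 = -3621/4264 ≈ -0.84920)
s - 1*(-45121) = -3621/4264 - 1*(-45121) = -3621/4264 + 45121 = 192392323/4264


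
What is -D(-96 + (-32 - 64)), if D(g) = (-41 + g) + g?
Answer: 425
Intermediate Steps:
D(g) = -41 + 2*g
-D(-96 + (-32 - 64)) = -(-41 + 2*(-96 + (-32 - 64))) = -(-41 + 2*(-96 - 96)) = -(-41 + 2*(-192)) = -(-41 - 384) = -1*(-425) = 425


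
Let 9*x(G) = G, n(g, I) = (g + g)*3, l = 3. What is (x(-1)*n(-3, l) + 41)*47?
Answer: 2021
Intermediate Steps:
n(g, I) = 6*g (n(g, I) = (2*g)*3 = 6*g)
x(G) = G/9
(x(-1)*n(-3, l) + 41)*47 = (((1/9)*(-1))*(6*(-3)) + 41)*47 = (-1/9*(-18) + 41)*47 = (2 + 41)*47 = 43*47 = 2021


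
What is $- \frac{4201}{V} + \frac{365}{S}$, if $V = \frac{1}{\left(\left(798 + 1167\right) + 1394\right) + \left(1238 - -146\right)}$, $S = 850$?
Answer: $- \frac{3387308237}{170} \approx -1.9925 \cdot 10^{7}$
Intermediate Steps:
$V = \frac{1}{4743}$ ($V = \frac{1}{\left(1965 + 1394\right) + \left(1238 + 146\right)} = \frac{1}{3359 + 1384} = \frac{1}{4743} \approx 0.00021084$)
$- \frac{4201}{V} + \frac{365}{S} = - 4201 \frac{1}{\frac{1}{4743}} + \frac{365}{850} = \left(-4201\right) 4743 + 365 \cdot \frac{1}{850} = -19925343 + \frac{73}{170} = - \frac{3387308237}{170}$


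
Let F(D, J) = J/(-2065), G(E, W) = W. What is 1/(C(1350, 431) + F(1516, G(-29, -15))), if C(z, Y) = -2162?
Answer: -413/892903 ≈ -0.00046254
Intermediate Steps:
F(D, J) = -J/2065 (F(D, J) = J*(-1/2065) = -J/2065)
1/(C(1350, 431) + F(1516, G(-29, -15))) = 1/(-2162 - 1/2065*(-15)) = 1/(-2162 + 3/413) = 1/(-892903/413) = -413/892903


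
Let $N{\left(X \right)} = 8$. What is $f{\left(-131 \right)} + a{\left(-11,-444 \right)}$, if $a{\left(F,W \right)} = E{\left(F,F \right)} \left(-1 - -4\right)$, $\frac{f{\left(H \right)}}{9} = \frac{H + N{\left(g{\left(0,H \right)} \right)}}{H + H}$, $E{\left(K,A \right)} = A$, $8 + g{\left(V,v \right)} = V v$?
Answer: $- \frac{7539}{262} \approx -28.775$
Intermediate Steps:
$g{\left(V,v \right)} = -8 + V v$
$f{\left(H \right)} = \frac{9 \left(8 + H\right)}{2 H}$ ($f{\left(H \right)} = 9 \frac{H + 8}{H + H} = 9 \frac{8 + H}{2 H} = \frac{9 \left(8 + H\right)}{2 H}$)
$a{\left(F,W \right)} = 3 F$ ($a{\left(F,W \right)} = F \left(-1 - -4\right) = F \left(-1 + 4\right) = F 3 = 3 F$)
$f{\left(-131 \right)} + a{\left(-11,-444 \right)} = \left(\frac{9}{2} + \frac{36}{-131}\right) + 3 \left(-11\right) = \left(\frac{9}{2} + 36 \left(- \frac{1}{131}\right)\right) - 33 = \left(\frac{9}{2} - \frac{36}{131}\right) - 33 = \frac{1107}{262} - 33 = - \frac{7539}{262}$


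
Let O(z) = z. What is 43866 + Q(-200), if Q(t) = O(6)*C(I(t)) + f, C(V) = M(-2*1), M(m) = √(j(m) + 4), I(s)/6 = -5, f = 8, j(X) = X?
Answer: 43874 + 6*√2 ≈ 43883.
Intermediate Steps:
I(s) = -30 (I(s) = 6*(-5) = -30)
M(m) = √(4 + m) (M(m) = √(m + 4) = √(4 + m))
C(V) = √2 (C(V) = √(4 - 2*1) = √(4 - 2) = √2)
Q(t) = 8 + 6*√2 (Q(t) = 6*√2 + 8 = 8 + 6*√2)
43866 + Q(-200) = 43866 + (8 + 6*√2) = 43874 + 6*√2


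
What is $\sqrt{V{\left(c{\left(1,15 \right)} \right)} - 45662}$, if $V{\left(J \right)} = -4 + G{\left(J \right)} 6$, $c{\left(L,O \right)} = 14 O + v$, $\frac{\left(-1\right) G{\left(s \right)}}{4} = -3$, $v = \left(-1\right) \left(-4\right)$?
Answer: $3 i \sqrt{5066} \approx 213.53 i$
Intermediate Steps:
$v = 4$
$G{\left(s \right)} = 12$ ($G{\left(s \right)} = \left(-4\right) \left(-3\right) = 12$)
$c{\left(L,O \right)} = 4 + 14 O$ ($c{\left(L,O \right)} = 14 O + 4 = 4 + 14 O$)
$V{\left(J \right)} = 68$ ($V{\left(J \right)} = -4 + 12 \cdot 6 = -4 + 72 = 68$)
$\sqrt{V{\left(c{\left(1,15 \right)} \right)} - 45662} = \sqrt{68 - 45662} = \sqrt{-45594} = 3 i \sqrt{5066}$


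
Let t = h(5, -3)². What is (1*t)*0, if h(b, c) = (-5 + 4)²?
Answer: 0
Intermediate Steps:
h(b, c) = 1 (h(b, c) = (-1)² = 1)
t = 1 (t = 1² = 1)
(1*t)*0 = (1*1)*0 = 1*0 = 0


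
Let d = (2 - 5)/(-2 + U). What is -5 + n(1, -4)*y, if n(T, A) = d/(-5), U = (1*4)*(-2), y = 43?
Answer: -379/50 ≈ -7.5800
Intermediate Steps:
U = -8 (U = 4*(-2) = -8)
d = 3/10 (d = (2 - 5)/(-2 - 8) = -3/(-10) = -3*(-1/10) = 3/10 ≈ 0.30000)
n(T, A) = -3/50 (n(T, A) = (3/10)/(-5) = (3/10)*(-1/5) = -3/50)
-5 + n(1, -4)*y = -5 - 3/50*43 = -5 - 129/50 = -379/50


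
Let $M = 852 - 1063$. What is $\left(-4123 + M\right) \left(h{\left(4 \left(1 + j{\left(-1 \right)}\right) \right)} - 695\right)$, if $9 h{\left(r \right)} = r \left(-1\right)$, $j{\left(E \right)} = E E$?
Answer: $\frac{27143842}{9} \approx 3.016 \cdot 10^{6}$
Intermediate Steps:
$j{\left(E \right)} = E^{2}$
$h{\left(r \right)} = - \frac{r}{9}$ ($h{\left(r \right)} = \frac{r \left(-1\right)}{9} = \frac{\left(-1\right) r}{9} = - \frac{r}{9}$)
$M = -211$
$\left(-4123 + M\right) \left(h{\left(4 \left(1 + j{\left(-1 \right)}\right) \right)} - 695\right) = \left(-4123 - 211\right) \left(- \frac{4 \left(1 + \left(-1\right)^{2}\right)}{9} - 695\right) = - 4334 \left(- \frac{4 \left(1 + 1\right)}{9} - 695\right) = - 4334 \left(- \frac{4 \cdot 2}{9} - 695\right) = - 4334 \left(\left(- \frac{1}{9}\right) 8 - 695\right) = - 4334 \left(- \frac{8}{9} - 695\right) = \left(-4334\right) \left(- \frac{6263}{9}\right) = \frac{27143842}{9}$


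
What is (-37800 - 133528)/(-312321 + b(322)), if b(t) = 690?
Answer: 171328/311631 ≈ 0.54978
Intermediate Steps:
(-37800 - 133528)/(-312321 + b(322)) = (-37800 - 133528)/(-312321 + 690) = -171328/(-311631) = -171328*(-1/311631) = 171328/311631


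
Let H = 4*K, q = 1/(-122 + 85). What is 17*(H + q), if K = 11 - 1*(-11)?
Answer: 55335/37 ≈ 1495.5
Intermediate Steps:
K = 22 (K = 11 + 11 = 22)
q = -1/37 (q = 1/(-37) = -1/37 ≈ -0.027027)
H = 88 (H = 4*22 = 88)
17*(H + q) = 17*(88 - 1/37) = 17*(3255/37) = 55335/37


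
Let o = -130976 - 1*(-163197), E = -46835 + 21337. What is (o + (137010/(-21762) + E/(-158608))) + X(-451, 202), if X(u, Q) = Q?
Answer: 9324244651967/287635608 ≈ 32417.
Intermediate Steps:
E = -25498
o = 32221 (o = -130976 + 163197 = 32221)
(o + (137010/(-21762) + E/(-158608))) + X(-451, 202) = (32221 + (137010/(-21762) - 25498/(-158608))) + 202 = (32221 + (137010*(-1/21762) - 25498*(-1/158608))) + 202 = (32221 + (-22835/3627 + 12749/79304)) + 202 = (32221 - 1764666217/287635608) + 202 = 9266142259151/287635608 + 202 = 9324244651967/287635608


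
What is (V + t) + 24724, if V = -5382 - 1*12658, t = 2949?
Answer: 9633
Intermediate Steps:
V = -18040 (V = -5382 - 12658 = -18040)
(V + t) + 24724 = (-18040 + 2949) + 24724 = -15091 + 24724 = 9633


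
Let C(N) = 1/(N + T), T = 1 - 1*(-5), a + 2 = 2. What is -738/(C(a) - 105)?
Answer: 4428/629 ≈ 7.0397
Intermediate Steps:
a = 0 (a = -2 + 2 = 0)
T = 6 (T = 1 + 5 = 6)
C(N) = 1/(6 + N) (C(N) = 1/(N + 6) = 1/(6 + N))
-738/(C(a) - 105) = -738/(1/(6 + 0) - 105) = -738/(1/6 - 105) = -738/(-629/6) = -6/629*(-738) = 4428/629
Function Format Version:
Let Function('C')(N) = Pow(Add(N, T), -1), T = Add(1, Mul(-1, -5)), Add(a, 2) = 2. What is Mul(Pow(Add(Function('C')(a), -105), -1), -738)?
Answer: Rational(4428, 629) ≈ 7.0397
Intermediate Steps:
a = 0 (a = Add(-2, 2) = 0)
T = 6 (T = Add(1, 5) = 6)
Function('C')(N) = Pow(Add(6, N), -1) (Function('C')(N) = Pow(Add(N, 6), -1) = Pow(Add(6, N), -1))
Mul(Pow(Add(Function('C')(a), -105), -1), -738) = Mul(Pow(Add(Pow(Add(6, 0), -1), -105), -1), -738) = Mul(Pow(Add(Pow(6, -1), -105), -1), -738) = Mul(Pow(Add(Rational(1, 6), -105), -1), -738) = Mul(Pow(Rational(-629, 6), -1), -738) = Mul(Rational(-6, 629), -738) = Rational(4428, 629)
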